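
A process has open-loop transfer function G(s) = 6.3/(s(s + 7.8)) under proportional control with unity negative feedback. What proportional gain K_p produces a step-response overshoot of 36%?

K_p = 25.2

From %OS = 100·exp(−πζ/√(1−ζ²)) = 36%, ζ = −ln(0.36)/√(π²+ln²(0.36)) = 0.3093.
Characteristic equation s² + 7.8s + 6.3K_p = 0 gives ζ = 7.8/(2√(6.3K_p)).
Setting ζ = 0.3093: √(6.3K_p) = 7.8/(2·0.3093) = 12.61, so K_p = 159/6.3 = 25.2.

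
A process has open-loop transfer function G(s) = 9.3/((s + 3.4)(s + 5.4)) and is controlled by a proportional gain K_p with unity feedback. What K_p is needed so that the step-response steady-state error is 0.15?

Steady-state error for a unit step on this type-0 loop is 1/(1 + K_p·G(0)).
G(0) = 0.5065. Require 1/(1 + K_p·0.5065) = 0.15, so 1 + 0.5065·K_p = 6.667.
K_p = (6.667 − 1)/0.5065 = 11.2.

K_p = 11.2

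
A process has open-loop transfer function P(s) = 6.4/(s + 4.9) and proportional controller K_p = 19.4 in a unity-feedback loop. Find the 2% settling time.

T_s ≈ 0.031 s

Closed-loop transfer function: T(s) = K_p·P(s)/(1 + K_p·P(s)) = 124.2/(s + 4.9 + 124.2) = 124.2/(s + 129.1).
Time constant τ = 1/129.1 = 0.007748 s, so the 2% settling time is about 4τ = 0.031 s.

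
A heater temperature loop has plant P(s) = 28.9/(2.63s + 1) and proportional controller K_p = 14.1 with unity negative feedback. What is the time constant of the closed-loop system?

Closed loop: T(s) = K_p·P/(1+K_p·P) = 407.5/(2.63s + 1 + 407.5), with pole at s = −(1 + 407.5)/2.63 = −155.3.
Closed-loop time constant τ = 1/155.3 = 0.00644 s.

τ = 0.00644 s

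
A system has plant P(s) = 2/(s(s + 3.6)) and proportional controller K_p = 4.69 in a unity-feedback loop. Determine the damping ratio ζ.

ζ = 0.588

The closed-loop denominator is s(s+3.6) + 4.69·2 = s² + 3.6s + 9.38.
Matching s² + 2ζω_n s + ω_n²: ω_n = √9.38 = 3.063 rad/s and 2ζω_n = 3.6, so ζ = 3.6/(2·3.063) = 0.588.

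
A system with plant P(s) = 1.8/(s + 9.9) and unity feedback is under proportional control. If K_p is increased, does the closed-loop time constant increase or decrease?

The closed-loop bandwidth 9.9+K_p·1.8 grows with K_p, so τ shrinks.

decrease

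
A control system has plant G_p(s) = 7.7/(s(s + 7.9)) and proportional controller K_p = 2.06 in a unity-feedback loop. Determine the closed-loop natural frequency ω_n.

The closed-loop denominator is s(s+7.9) + 2.06·7.7 = s² + 7.9s + 15.86.
So ω_n² = 15.86 ⇒ ω_n = 3.983 rad/s, and ζ = 7.9/(2ω_n) = 0.992.

ω_n = 3.98 rad/s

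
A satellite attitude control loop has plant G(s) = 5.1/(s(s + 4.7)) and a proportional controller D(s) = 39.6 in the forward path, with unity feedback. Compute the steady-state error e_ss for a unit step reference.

The open loop D(s)G(s) has a pole at the origin (type 1), so the static position error constant is infinite and e_ss = 1/(1+∞) = 0.

0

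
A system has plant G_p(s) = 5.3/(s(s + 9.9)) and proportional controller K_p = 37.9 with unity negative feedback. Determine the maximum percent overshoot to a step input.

Closed-loop characteristic equation: s² + 9.9s + 200.9 = 0, so ω_n = 14.17 rad/s and ζ = 9.9/(2·14.17) = 0.3493.
%OS = 100·exp(−πζ/√(1−ζ²)) = 100·exp(−π·0.3493/√0.878) = 31%.

31%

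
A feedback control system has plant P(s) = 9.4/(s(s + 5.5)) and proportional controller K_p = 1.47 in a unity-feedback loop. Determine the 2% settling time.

T_s ≈ 1.45 s

From 1 + K_pP(s) = 0: s² + 5.5s + 13.82 = 0 ⇒ ω_n = 3.717, ζ = 0.7398.
2% settling time T_s ≈ 4/(ζω_n) = 4/2.75 = 1.45 s.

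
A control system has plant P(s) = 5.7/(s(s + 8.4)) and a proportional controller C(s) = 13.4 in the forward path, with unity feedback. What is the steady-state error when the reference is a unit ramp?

0.11

The loop has one pole at the origin (type 1). Velocity error constant K_v = lim_{s→0} s·C(s)P(s) = 13.4·5.7/8.4 = 9.093.
Steady-state error to a unit ramp: e_ss = 1/K_v = 0.11.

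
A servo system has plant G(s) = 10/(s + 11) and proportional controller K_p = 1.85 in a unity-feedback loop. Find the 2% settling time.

T_s ≈ 0.136 s

Closed-loop transfer function: T(s) = K_p·G(s)/(1 + K_p·G(s)) = 18.5/(s + 11 + 18.5) = 18.5/(s + 29.5).
Time constant τ = 1/29.5 = 0.0339 s, so the 2% settling time is about 4τ = 0.136 s.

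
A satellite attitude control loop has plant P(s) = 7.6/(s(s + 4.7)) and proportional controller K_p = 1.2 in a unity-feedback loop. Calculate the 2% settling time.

T_s ≈ 1.7 s

Closed-loop characteristic equation: s² + 4.7s + 9.12 = 0, so ω_n = 3.02 rad/s and ζ = 4.7/(2·3.02) = 0.7782.
2% settling time T_s ≈ 4/(ζω_n) = 4/2.35 = 1.7 s.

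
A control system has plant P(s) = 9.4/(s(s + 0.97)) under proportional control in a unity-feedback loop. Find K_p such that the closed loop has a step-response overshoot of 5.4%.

K_p = 0.054

From %OS = 100·exp(−πζ/√(1−ζ²)) = 5.4%, ζ = −ln(0.054)/√(π²+ln²(0.054)) = 0.6806.
Characteristic equation s² + 0.97s + 9.4K_p = 0 gives ζ = 0.97/(2√(9.4K_p)).
Setting ζ = 0.6806: √(9.4K_p) = 0.97/(2·0.6806) = 0.7126, so K_p = 0.5077/9.4 = 0.054.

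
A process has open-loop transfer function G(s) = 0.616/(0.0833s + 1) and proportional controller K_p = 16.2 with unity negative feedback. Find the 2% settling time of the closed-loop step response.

Closed loop: T(s) = K_p·G/(1+K_p·G) = 9.979/(0.0833s + 1 + 9.979), with pole at s = −(1 + 9.979)/0.0833 = −131.8.
τ = 1/131.8 = 0.007587 s, so 2% settling time ≈ 4τ = 0.0303 s.

T_s ≈ 0.0303 s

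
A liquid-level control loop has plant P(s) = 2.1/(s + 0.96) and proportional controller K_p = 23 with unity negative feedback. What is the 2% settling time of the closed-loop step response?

Closed-loop transfer function: T(s) = K_p·P(s)/(1 + K_p·P(s)) = 48.3/(s + 0.96 + 48.3) = 48.3/(s + 49.26).
Time constant τ = 1/49.26 = 0.0203 s, so the 2% settling time is about 4τ = 0.0812 s.

T_s ≈ 0.0812 s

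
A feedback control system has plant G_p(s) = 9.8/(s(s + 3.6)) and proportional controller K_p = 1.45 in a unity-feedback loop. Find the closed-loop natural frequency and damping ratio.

ω_n = 3.77 rad/s, ζ = 0.478

The closed-loop denominator is s(s+3.6) + 1.45·9.8 = s² + 3.6s + 14.21.
Matching s² + 2ζω_n s + ω_n²: ω_n = √14.21 = 3.77 rad/s and 2ζω_n = 3.6, so ζ = 3.6/(2·3.77) = 0.478.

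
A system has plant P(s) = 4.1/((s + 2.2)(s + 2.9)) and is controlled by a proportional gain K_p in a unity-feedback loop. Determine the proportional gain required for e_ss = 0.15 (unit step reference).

Steady-state error for a unit step on this type-0 loop is 1/(1 + K_p·P(0)).
P(0) = 0.6426. Require 1/(1 + K_p·0.6426) = 0.15, so 1 + 0.6426·K_p = 6.667.
K_p = (6.667 − 1)/0.6426 = 8.82.

K_p = 8.82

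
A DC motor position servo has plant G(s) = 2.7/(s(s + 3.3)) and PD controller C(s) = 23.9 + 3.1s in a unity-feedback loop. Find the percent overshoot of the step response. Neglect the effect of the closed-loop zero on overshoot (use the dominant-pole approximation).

Forward path: (23.9 + 3.1s)·2.7/(s(s+3.3)). The closed-loop characteristic equation is s² + (3.3 + 2.7·3.1)s + 2.7·23.9 = 0.
That is s² + 11.67s + 64.53 = 0, so ω_n = 8.033 rad/s and ζ = 11.67/(2·8.033) = 0.7264.
%OS = 100·exp(−πζ/√(1−ζ²)) = 3.61%.

3.61%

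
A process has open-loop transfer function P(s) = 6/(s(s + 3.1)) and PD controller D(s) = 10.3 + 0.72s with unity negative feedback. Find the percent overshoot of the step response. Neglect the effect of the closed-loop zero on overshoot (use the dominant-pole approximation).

18.6%

Forward path: (10.3 + 0.72s)·6/(s(s+3.1)). The closed-loop characteristic equation is s² + (3.1 + 6·0.72)s + 6·10.3 = 0.
That is s² + 7.42s + 61.8 = 0, so ω_n = 7.861 rad/s and ζ = 7.42/(2·7.861) = 0.4719.
%OS = 100·exp(−πζ/√(1−ζ²)) = 18.6%.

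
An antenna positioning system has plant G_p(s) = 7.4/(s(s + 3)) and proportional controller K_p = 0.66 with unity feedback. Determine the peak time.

T_p = 1.94 s

Closed-loop characteristic equation: s² + 3s + 4.884 = 0, so ω_n = 2.21 rad/s and ζ = 3/(2·2.21) = 0.6787.
Damped frequency ω_d = ω_n√(1−ζ²) = 1.623 rad/s, so peak time T_p = π/ω_d = 1.94 s.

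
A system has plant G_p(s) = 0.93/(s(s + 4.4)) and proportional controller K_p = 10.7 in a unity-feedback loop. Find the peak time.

The closed-loop denominator s² + 4.4s + 9.951 gives ω_n = √9.951 = 3.155 and ζ = 4.4/(2ω_n) = 0.6974.
Damped frequency ω_d = ω_n√(1−ζ²) = 2.261 rad/s, so peak time T_p = π/ω_d = 1.39 s.

T_p = 1.39 s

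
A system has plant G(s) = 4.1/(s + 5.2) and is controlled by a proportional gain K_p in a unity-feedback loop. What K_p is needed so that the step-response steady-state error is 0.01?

The loop is type 0, so e_ss(step) = 1/(1 + K_pos) with K_pos = K_p·G(0).
G(0) = 0.7885. Require 1/(1 + K_p·0.7885) = 0.01, so 1 + 0.7885·K_p = 100.
K_p = (100 − 1)/0.7885 = 126.

K_p = 126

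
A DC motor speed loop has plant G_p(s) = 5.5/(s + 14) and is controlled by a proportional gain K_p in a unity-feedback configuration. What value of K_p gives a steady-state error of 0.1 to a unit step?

K_p = 22.9

For a type-0 loop with proportional control, e_ss = 1/(1 + K_p·G_p(0)).
G_p(0) = 0.3929. Require 1/(1 + K_p·0.3929) = 0.1, so 1 + 0.3929·K_p = 10.
K_p = (10 − 1)/0.3929 = 22.9.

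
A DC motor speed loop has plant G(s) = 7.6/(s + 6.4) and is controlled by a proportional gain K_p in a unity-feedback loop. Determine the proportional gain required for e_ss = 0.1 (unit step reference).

The loop is type 0, so e_ss(step) = 1/(1 + K_pos) with K_pos = K_p·G(0).
G(0) = 1.187. Require 1/(1 + K_p·1.187) = 0.1, so 1 + 1.187·K_p = 10.
K_p = (10 − 1)/1.187 = 7.58.

K_p = 7.58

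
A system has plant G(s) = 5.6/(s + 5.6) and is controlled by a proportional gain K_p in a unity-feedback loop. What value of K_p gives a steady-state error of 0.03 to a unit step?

K_p = 32.3

The loop is type 0, so e_ss(step) = 1/(1 + K_pos) with K_pos = K_p·G(0).
G(0) = 1. Require 1/(1 + K_p·1) = 0.03, so 1 + 1·K_p = 33.33.
K_p = (33.33 − 1)/1 = 32.3.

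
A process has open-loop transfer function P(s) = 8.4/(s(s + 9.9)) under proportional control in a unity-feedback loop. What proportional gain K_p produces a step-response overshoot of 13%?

K_p = 9.83

From %OS = 100·exp(−πζ/√(1−ζ²)) = 13%, ζ = −ln(0.13)/√(π²+ln²(0.13)) = 0.5446.
Characteristic equation s² + 9.9s + 8.4K_p = 0 gives ζ = 9.9/(2√(8.4K_p)).
Setting ζ = 0.5446: √(8.4K_p) = 9.9/(2·0.5446) = 9.088, so K_p = 82.6/8.4 = 9.83.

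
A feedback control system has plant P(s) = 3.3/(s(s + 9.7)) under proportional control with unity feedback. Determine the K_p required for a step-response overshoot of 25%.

K_p = 43.7

From %OS = 100·exp(−πζ/√(1−ζ²)) = 25%, ζ = −ln(0.25)/√(π²+ln²(0.25)) = 0.4037.
Characteristic equation s² + 9.7s + 3.3K_p = 0 gives ζ = 9.7/(2√(3.3K_p)).
Setting ζ = 0.4037: √(3.3K_p) = 9.7/(2·0.4037) = 12.01, so K_p = 144.3/3.3 = 43.7.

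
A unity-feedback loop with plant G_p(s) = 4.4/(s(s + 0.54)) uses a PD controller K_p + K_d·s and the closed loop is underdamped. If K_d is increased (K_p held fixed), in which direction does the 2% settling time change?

Characteristic equation s² + (0.54 + 4.4K_d)s + 4.4K_p = 0: raising K_d increases ζω_n = (0.54+4.4K_d)/2 while the loop stays underdamped, so T_s ≈ 4/(ζω_n) decreases.

decrease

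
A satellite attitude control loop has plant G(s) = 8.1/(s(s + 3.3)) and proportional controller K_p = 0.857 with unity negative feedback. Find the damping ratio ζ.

With unity feedback the closed-loop characteristic equation is s² + 3.3s + 0.857·8.1 = s² + 3.3s + 6.942 = 0.
Matching s² + 2ζω_n s + ω_n²: ω_n = √6.942 = 2.635 rad/s and 2ζω_n = 3.3, so ζ = 3.3/(2·2.635) = 0.626.

ζ = 0.626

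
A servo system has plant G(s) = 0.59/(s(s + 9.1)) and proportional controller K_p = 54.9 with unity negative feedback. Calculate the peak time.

T_p = 0.919 s

From 1 + K_pG(s) = 0: s² + 9.1s + 32.39 = 0 ⇒ ω_n = 5.691, ζ = 0.7995.
Damped frequency ω_d = ω_n√(1−ζ²) = 3.419 rad/s, so peak time T_p = π/ω_d = 0.919 s.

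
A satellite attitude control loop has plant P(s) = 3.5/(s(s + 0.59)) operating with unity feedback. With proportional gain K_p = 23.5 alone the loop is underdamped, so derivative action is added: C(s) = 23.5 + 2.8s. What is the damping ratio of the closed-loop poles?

ζ = 0.573

Forward path: (23.5 + 2.8s)·3.5/(s(s+0.59)). The closed-loop characteristic equation is s² + (0.59 + 3.5·2.8)s + 3.5·23.5 = 0.
That is s² + 10.39s + 82.25 = 0, so ω_n = 9.069 rad/s and ζ = 10.39/(2·9.069) = 0.5728.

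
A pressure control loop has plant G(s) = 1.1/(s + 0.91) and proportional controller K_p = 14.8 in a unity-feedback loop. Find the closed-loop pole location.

Closed-loop transfer function: T(s) = K_p·G(s)/(1 + K_p·G(s)) = 16.28/(s + 0.91 + 16.28) = 16.28/(s + 17.19).
The closed-loop pole is at s = −17.19.

s = -17.19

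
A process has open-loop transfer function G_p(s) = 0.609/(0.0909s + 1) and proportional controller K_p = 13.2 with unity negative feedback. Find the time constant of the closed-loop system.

Closed loop: T(s) = K_p·G_p/(1+K_p·G_p) = 8.039/(0.0909s + 1 + 8.039), with pole at s = −(1 + 8.039)/0.0909 = −99.44.
Closed-loop time constant τ = 1/99.44 = 0.0101 s.

τ = 0.0101 s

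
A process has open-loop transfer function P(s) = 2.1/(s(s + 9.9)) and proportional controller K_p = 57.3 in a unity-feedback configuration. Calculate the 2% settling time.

T_s ≈ 0.808 s

Closed-loop characteristic equation: s² + 9.9s + 120.3 = 0, so ω_n = 10.97 rad/s and ζ = 9.9/(2·10.97) = 0.4513.
2% settling time T_s ≈ 4/(ζω_n) = 4/4.95 = 0.808 s.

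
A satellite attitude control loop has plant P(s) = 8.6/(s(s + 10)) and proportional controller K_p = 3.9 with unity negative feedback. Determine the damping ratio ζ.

The closed-loop denominator is s(s+10) + 3.9·8.6 = s² + 10s + 33.54.
So ω_n² = 33.54 ⇒ ω_n = 5.791 rad/s, and ζ = 10/(2ω_n) = 0.863.

ζ = 0.863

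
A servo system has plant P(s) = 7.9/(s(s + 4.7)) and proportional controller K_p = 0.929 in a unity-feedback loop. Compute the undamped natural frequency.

1 + K_p·P(s) = 0 gives s² + 4.7s + 7.339 = 0.
Matching s² + 2ζω_n s + ω_n²: ω_n = √7.339 = 2.709 rad/s and 2ζω_n = 4.7, so ζ = 4.7/(2·2.709) = 0.867.

ω_n = 2.71 rad/s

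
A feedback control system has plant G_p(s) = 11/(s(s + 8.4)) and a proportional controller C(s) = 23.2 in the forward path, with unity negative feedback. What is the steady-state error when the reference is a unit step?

The open loop C(s)G_p(s) has a pole at the origin (type 1), so the static position error constant is infinite and e_ss = 1/(1+∞) = 0.

0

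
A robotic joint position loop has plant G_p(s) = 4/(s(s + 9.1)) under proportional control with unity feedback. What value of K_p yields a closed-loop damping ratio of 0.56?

K_p = 16.5

Closed-loop characteristic equation: s² + 9.1s + K_p·4 = 0.
So ω_n = √(4K_p) and 2ζω_n = 9.1, giving ζ = 9.1/(2√(4K_p)).
Setting ζ = 0.56: √(4K_p) = 9.1/(2·0.56) = 8.125, so K_p = 66.02/4 = 16.5.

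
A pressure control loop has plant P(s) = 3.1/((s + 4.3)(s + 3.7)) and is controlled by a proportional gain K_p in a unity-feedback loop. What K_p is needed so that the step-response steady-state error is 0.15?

K_p = 29.1

The loop is type 0, so e_ss(step) = 1/(1 + K_pos) with K_pos = K_p·P(0).
P(0) = 0.1948. Require 1/(1 + K_p·0.1948) = 0.15, so 1 + 0.1948·K_p = 6.667.
K_p = (6.667 − 1)/0.1948 = 29.1.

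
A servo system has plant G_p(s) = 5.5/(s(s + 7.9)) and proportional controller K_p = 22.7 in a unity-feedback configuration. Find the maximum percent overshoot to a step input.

The closed-loop denominator s² + 7.9s + 124.8 gives ω_n = √124.8 = 11.17 and ζ = 7.9/(2ω_n) = 0.3535.
%OS = 100·exp(−πζ/√(1−ζ²)) = 100·exp(−π·0.3535/√0.875) = 30.5%.

30.5%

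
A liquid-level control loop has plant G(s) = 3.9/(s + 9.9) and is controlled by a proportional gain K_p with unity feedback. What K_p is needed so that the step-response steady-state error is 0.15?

Steady-state error for a unit step on this type-0 loop is 1/(1 + K_p·G(0)).
G(0) = 0.3939. Require 1/(1 + K_p·0.3939) = 0.15, so 1 + 0.3939·K_p = 6.667.
K_p = (6.667 − 1)/0.3939 = 14.4.

K_p = 14.4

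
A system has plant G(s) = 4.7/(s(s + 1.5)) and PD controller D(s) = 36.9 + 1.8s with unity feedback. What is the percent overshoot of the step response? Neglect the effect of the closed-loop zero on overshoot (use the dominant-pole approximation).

27.7%

Forward path: (36.9 + 1.8s)·4.7/(s(s+1.5)). The closed-loop characteristic equation is s² + (1.5 + 4.7·1.8)s + 4.7·36.9 = 0.
That is s² + 9.96s + 173.4 = 0, so ω_n = 13.17 rad/s and ζ = 9.96/(2·13.17) = 0.3782.
%OS = 100·exp(−πζ/√(1−ζ²)) = 27.7%.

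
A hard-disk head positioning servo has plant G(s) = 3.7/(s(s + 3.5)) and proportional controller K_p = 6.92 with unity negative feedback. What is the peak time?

T_p = 0.662 s

The closed-loop denominator s² + 3.5s + 25.6 gives ω_n = √25.6 = 5.06 and ζ = 3.5/(2ω_n) = 0.3458.
Damped frequency ω_d = ω_n√(1−ζ²) = 4.748 rad/s, so peak time T_p = π/ω_d = 0.662 s.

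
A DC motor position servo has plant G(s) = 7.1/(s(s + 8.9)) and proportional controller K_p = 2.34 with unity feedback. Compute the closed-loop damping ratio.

The closed-loop denominator is s(s+8.9) + 2.34·7.1 = s² + 8.9s + 16.61.
Matching s² + 2ζω_n s + ω_n²: ω_n = √16.61 = 4.076 rad/s and 2ζω_n = 8.9, so ζ = 8.9/(2·4.076) = 1.09.

ζ = 1.09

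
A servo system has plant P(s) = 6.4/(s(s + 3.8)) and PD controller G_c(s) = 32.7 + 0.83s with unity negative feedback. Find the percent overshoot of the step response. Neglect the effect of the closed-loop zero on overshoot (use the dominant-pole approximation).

35.3%

Forward path: (32.7 + 0.83s)·6.4/(s(s+3.8)). The closed-loop characteristic equation is s² + (3.8 + 6.4·0.83)s + 6.4·32.7 = 0.
That is s² + 9.112s + 209.3 = 0, so ω_n = 14.47 rad/s and ζ = 9.112/(2·14.47) = 0.3149.
%OS = 100·exp(−πζ/√(1−ζ²)) = 35.3%.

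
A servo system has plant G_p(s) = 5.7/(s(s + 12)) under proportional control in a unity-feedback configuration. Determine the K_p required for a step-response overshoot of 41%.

K_p = 84.7

From %OS = 100·exp(−πζ/√(1−ζ²)) = 41%, ζ = −ln(0.41)/√(π²+ln²(0.41)) = 0.273.
Characteristic equation s² + 12s + 5.7K_p = 0 gives ζ = 12/(2√(5.7K_p)).
Setting ζ = 0.273: √(5.7K_p) = 12/(2·0.273) = 21.98, so K_p = 483/5.7 = 84.7.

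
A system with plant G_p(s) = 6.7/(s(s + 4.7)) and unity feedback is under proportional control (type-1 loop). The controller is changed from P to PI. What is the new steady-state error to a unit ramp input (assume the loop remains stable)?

The integrator raises the loop to type 2, so K_v → ∞ and e_ss to a ramp is zero.

0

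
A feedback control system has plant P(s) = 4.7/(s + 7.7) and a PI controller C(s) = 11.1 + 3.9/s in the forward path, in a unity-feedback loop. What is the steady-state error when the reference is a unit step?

0

The open loop C(s)P(s) has a pole at the origin (type 1), so the static position error constant is infinite and e_ss = 1/(1+∞) = 0.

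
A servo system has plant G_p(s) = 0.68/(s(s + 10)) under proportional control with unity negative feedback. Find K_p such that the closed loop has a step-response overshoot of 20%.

K_p = 177

From %OS = 100·exp(−πζ/√(1−ζ²)) = 20%, ζ = −ln(0.2)/√(π²+ln²(0.2)) = 0.4559.
Characteristic equation s² + 10s + 0.68K_p = 0 gives ζ = 10/(2√(0.68K_p)).
Setting ζ = 0.4559: √(0.68K_p) = 10/(2·0.4559) = 10.97, so K_p = 120.3/0.68 = 177.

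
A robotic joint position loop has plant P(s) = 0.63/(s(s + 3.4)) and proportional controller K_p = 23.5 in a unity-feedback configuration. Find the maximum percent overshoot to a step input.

21.3%

From 1 + K_pP(s) = 0: s² + 3.4s + 14.8 = 0 ⇒ ω_n = 3.848, ζ = 0.4418.
%OS = 100·exp(−πζ/√(1−ζ²)) = 100·exp(−π·0.4418/√0.8048) = 21.3%.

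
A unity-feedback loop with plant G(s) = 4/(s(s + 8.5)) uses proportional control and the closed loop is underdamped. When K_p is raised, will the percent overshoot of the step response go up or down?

increase

Characteristic equation s² + 8.5s + K_p·4 = 0: raising K_p raises ω_n while 2ζω_n = 8.5 is fixed, so ζ falls and overshoot grows.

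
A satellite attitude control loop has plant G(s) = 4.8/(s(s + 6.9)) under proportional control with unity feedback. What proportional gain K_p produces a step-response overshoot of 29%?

From %OS = 100·exp(−πζ/√(1−ζ²)) = 29%, ζ = −ln(0.29)/√(π²+ln²(0.29)) = 0.3666.
Characteristic equation s² + 6.9s + 4.8K_p = 0 gives ζ = 6.9/(2√(4.8K_p)).
Setting ζ = 0.3666: √(4.8K_p) = 6.9/(2·0.3666) = 9.411, so K_p = 88.57/4.8 = 18.5.

K_p = 18.5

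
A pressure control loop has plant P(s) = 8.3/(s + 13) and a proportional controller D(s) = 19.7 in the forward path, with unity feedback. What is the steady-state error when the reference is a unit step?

The loop is type 0. Static position error constant K_pos = D(0)·P(0) = 19.7·0.6385 = 12.58.
Steady-state error to a unit step: e_ss = 1/(1+K_pos) = 1/13.58 = 0.0737.

0.0737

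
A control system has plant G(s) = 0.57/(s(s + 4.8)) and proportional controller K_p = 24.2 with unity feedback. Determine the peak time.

From 1 + K_pG(s) = 0: s² + 4.8s + 13.79 = 0 ⇒ ω_n = 3.714, ζ = 0.6462.
Damped frequency ω_d = ω_n√(1−ζ²) = 2.834 rad/s, so peak time T_p = π/ω_d = 1.11 s.

T_p = 1.11 s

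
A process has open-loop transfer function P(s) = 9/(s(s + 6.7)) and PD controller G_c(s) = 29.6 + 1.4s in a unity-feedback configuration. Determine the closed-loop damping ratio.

Forward path: (29.6 + 1.4s)·9/(s(s+6.7)). The closed-loop characteristic equation is s² + (6.7 + 9·1.4)s + 9·29.6 = 0.
That is s² + 19.3s + 266.4 = 0, so ω_n = 16.32 rad/s and ζ = 19.3/(2·16.32) = 0.5912.

ζ = 0.591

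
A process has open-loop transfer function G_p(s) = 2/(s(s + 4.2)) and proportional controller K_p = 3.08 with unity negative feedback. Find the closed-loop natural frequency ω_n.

ω_n = 2.48 rad/s

The closed-loop denominator is s(s+4.2) + 3.08·2 = s² + 4.2s + 6.16.
Matching s² + 2ζω_n s + ω_n²: ω_n = √6.16 = 2.482 rad/s and 2ζω_n = 4.2, so ζ = 4.2/(2·2.482) = 0.846.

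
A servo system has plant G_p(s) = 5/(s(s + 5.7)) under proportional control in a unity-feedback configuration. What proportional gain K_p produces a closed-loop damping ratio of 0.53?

K_p = 5.78

Closed-loop characteristic equation: s² + 5.7s + K_p·5 = 0.
So ω_n = √(5K_p) and 2ζω_n = 5.7, giving ζ = 5.7/(2√(5K_p)).
Setting ζ = 0.53: √(5K_p) = 5.7/(2·0.53) = 5.377, so K_p = 28.92/5 = 5.78.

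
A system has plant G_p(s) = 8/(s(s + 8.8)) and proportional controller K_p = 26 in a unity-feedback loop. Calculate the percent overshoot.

36.6%

Closed-loop characteristic equation: s² + 8.8s + 208 = 0, so ω_n = 14.42 rad/s and ζ = 8.8/(2·14.42) = 0.3051.
%OS = 100·exp(−πζ/√(1−ζ²)) = 100·exp(−π·0.3051/√0.9069) = 36.6%.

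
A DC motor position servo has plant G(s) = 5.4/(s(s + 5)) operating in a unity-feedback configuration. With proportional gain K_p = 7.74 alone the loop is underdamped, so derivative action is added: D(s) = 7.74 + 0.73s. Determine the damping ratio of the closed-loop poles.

Forward path: (7.74 + 0.73s)·5.4/(s(s+5)). The closed-loop characteristic equation is s² + (5 + 5.4·0.73)s + 5.4·7.74 = 0.
That is s² + 8.942s + 41.8 = 0, so ω_n = 6.465 rad/s and ζ = 8.942/(2·6.465) = 0.6916.

ζ = 0.692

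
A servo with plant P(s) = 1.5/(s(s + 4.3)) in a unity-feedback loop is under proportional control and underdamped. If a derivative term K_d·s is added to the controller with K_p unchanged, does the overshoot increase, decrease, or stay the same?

decrease

With PD the characteristic equation becomes s² + (a + K·K_d)s + K·K_p = 0; the damping term grows, ζ rises, overshoot falls.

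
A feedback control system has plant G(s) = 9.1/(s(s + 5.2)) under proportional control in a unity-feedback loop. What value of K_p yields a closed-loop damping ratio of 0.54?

Closed-loop characteristic equation: s² + 5.2s + K_p·9.1 = 0.
So ω_n = √(9.1K_p) and 2ζω_n = 5.2, giving ζ = 5.2/(2√(9.1K_p)).
Setting ζ = 0.54: √(9.1K_p) = 5.2/(2·0.54) = 4.815, so K_p = 23.18/9.1 = 2.55.

K_p = 2.55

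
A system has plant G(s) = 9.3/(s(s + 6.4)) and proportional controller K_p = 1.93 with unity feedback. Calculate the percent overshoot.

The closed-loop denominator s² + 6.4s + 17.95 gives ω_n = √17.95 = 4.237 and ζ = 6.4/(2ω_n) = 0.7553.
%OS = 100·exp(−πζ/√(1−ζ²)) = 100·exp(−π·0.7553/√0.4295) = 2.68%.

2.68%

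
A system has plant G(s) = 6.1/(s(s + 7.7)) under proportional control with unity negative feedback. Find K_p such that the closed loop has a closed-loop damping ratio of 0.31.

Closed-loop characteristic equation: s² + 7.7s + K_p·6.1 = 0.
So ω_n = √(6.1K_p) and 2ζω_n = 7.7, giving ζ = 7.7/(2√(6.1K_p)).
Setting ζ = 0.31: √(6.1K_p) = 7.7/(2·0.31) = 12.42, so K_p = 154.2/6.1 = 25.3.

K_p = 25.3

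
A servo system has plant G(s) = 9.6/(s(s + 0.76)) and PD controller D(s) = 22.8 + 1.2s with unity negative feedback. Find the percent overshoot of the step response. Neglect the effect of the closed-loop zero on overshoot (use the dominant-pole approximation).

Forward path: (22.8 + 1.2s)·9.6/(s(s+0.76)). The closed-loop characteristic equation is s² + (0.76 + 9.6·1.2)s + 9.6·22.8 = 0.
That is s² + 12.28s + 218.9 = 0, so ω_n = 14.79 rad/s and ζ = 12.28/(2·14.79) = 0.415.
%OS = 100·exp(−πζ/√(1−ζ²)) = 23.9%.

23.9%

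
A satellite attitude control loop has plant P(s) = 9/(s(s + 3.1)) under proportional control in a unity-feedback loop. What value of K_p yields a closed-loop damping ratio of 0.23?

K_p = 5.05

Closed-loop characteristic equation: s² + 3.1s + K_p·9 = 0.
So ω_n = √(9K_p) and 2ζω_n = 3.1, giving ζ = 3.1/(2√(9K_p)).
Setting ζ = 0.23: √(9K_p) = 3.1/(2·0.23) = 6.739, so K_p = 45.42/9 = 5.05.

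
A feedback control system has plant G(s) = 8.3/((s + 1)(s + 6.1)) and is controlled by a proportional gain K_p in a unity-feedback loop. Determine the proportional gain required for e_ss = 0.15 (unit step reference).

The loop is type 0, so e_ss(step) = 1/(1 + K_pos) with K_pos = K_p·G(0).
G(0) = 1.361. Require 1/(1 + K_p·1.361) = 0.15, so 1 + 1.361·K_p = 6.667.
K_p = (6.667 − 1)/1.361 = 4.16.

K_p = 4.16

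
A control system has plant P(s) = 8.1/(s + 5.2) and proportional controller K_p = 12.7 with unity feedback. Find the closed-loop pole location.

s = -108.1

Closed-loop transfer function: T(s) = K_p·P(s)/(1 + K_p·P(s)) = 102.9/(s + 5.2 + 102.9) = 102.9/(s + 108.1).
The closed-loop pole is at s = −108.1.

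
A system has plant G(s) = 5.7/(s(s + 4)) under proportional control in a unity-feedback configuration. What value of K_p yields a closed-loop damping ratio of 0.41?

Closed-loop characteristic equation: s² + 4s + K_p·5.7 = 0.
So ω_n = √(5.7K_p) and 2ζω_n = 4, giving ζ = 4/(2√(5.7K_p)).
Setting ζ = 0.41: √(5.7K_p) = 4/(2·0.41) = 4.878, so K_p = 23.8/5.7 = 4.17.

K_p = 4.17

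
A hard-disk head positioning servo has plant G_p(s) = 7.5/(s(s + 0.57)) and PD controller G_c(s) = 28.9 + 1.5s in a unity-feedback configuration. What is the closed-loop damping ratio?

Forward path: (28.9 + 1.5s)·7.5/(s(s+0.57)). The closed-loop characteristic equation is s² + (0.57 + 7.5·1.5)s + 7.5·28.9 = 0.
That is s² + 11.82s + 216.8 = 0, so ω_n = 14.72 rad/s and ζ = 11.82/(2·14.72) = 0.4014.

ζ = 0.401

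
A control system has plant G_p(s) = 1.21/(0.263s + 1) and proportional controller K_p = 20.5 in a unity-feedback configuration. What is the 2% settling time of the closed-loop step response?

Closed loop: T(s) = K_p·G_p/(1+K_p·G_p) = 24.8/(0.263s + 1 + 24.8), with pole at s = −(1 + 24.8)/0.263 = −98.12.
τ = 1/98.12 = 0.01019 s, so 2% settling time ≈ 4τ = 0.0408 s.

T_s ≈ 0.0408 s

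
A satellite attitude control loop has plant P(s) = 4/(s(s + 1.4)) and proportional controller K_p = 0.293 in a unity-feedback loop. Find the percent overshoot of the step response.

6.97%

From 1 + K_pP(s) = 0: s² + 1.4s + 1.172 = 0 ⇒ ω_n = 1.083, ζ = 0.6466.
%OS = 100·exp(−πζ/√(1−ζ²)) = 100·exp(−π·0.6466/√0.5819) = 6.97%.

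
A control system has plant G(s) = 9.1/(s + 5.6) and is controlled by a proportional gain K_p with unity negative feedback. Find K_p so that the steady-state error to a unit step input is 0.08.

The loop is type 0, so e_ss(step) = 1/(1 + K_pos) with K_pos = K_p·G(0).
G(0) = 1.625. Require 1/(1 + K_p·1.625) = 0.08, so 1 + 1.625·K_p = 12.5.
K_p = (12.5 − 1)/1.625 = 7.08.

K_p = 7.08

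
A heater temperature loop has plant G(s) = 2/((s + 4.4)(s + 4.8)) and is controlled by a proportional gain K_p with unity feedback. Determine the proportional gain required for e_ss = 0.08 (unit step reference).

K_p = 121

For a type-0 loop with proportional control, e_ss = 1/(1 + K_p·G(0)).
G(0) = 0.0947. Require 1/(1 + K_p·0.0947) = 0.08, so 1 + 0.0947·K_p = 12.5.
K_p = (12.5 − 1)/0.0947 = 121.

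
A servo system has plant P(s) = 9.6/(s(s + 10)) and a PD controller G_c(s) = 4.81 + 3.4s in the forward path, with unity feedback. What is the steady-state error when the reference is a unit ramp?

The loop has one pole at the origin (type 1). Velocity error constant K_v = lim_{s→0} s·G_c(s)P(s) = 4.81·9.6/10 = 4.618.
Steady-state error to a unit ramp: e_ss = 1/K_v = 0.217.

0.217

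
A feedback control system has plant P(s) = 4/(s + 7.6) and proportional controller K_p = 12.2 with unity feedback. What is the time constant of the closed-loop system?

Closed-loop transfer function: T(s) = K_p·P(s)/(1 + K_p·P(s)) = 48.8/(s + 7.6 + 48.8) = 48.8/(s + 56.4).
Time constant τ = 1/56.4 = 0.0177 s.

τ = 0.0177 s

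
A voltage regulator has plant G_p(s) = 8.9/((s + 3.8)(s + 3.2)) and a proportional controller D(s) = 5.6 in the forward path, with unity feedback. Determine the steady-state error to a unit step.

The loop is type 0. Static position error constant K_pos = D(0)·G_p(0) = 5.6·0.7319 = 4.099.
Steady-state error to a unit step: e_ss = 1/(1+K_pos) = 1/5.099 = 0.196.

0.196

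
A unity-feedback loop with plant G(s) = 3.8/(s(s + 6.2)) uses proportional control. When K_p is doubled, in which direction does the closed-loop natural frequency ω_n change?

increase

ω_n = √(3.8·K_p), which grows with K_p.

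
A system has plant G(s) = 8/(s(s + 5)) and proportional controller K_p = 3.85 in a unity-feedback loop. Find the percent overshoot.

Closed-loop characteristic equation: s² + 5s + 30.8 = 0, so ω_n = 5.55 rad/s and ζ = 5/(2·5.55) = 0.4505.
%OS = 100·exp(−πζ/√(1−ζ²)) = 100·exp(−π·0.4505/√0.7971) = 20.5%.

20.5%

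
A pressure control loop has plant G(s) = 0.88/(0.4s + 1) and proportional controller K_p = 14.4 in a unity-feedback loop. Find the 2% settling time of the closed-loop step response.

Closed loop: T(s) = K_p·G/(1+K_p·G) = 12.67/(0.4s + 1 + 12.67), with pole at s = −(1 + 12.67)/0.4 = −34.18.
τ = 1/34.18 = 0.02926 s, so 2% settling time ≈ 4τ = 0.117 s.

T_s ≈ 0.117 s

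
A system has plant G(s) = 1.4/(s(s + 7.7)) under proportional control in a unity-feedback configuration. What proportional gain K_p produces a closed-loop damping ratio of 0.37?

Closed-loop characteristic equation: s² + 7.7s + K_p·1.4 = 0.
So ω_n = √(1.4K_p) and 2ζω_n = 7.7, giving ζ = 7.7/(2√(1.4K_p)).
Setting ζ = 0.37: √(1.4K_p) = 7.7/(2·0.37) = 10.41, so K_p = 108.3/1.4 = 77.3.

K_p = 77.3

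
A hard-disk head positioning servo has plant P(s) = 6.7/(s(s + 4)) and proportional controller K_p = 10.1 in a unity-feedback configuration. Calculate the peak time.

Closed-loop characteristic equation: s² + 4s + 67.67 = 0, so ω_n = 8.226 rad/s and ζ = 4/(2·8.226) = 0.2431.
Damped frequency ω_d = ω_n√(1−ζ²) = 7.979 rad/s, so peak time T_p = π/ω_d = 0.394 s.

T_p = 0.394 s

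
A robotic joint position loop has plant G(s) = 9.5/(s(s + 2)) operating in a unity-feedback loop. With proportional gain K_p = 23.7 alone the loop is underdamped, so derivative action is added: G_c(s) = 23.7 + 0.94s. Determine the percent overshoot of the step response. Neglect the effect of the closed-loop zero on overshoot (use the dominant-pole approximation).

29.3%

Forward path: (23.7 + 0.94s)·9.5/(s(s+2)). The closed-loop characteristic equation is s² + (2 + 9.5·0.94)s + 9.5·23.7 = 0.
That is s² + 10.93s + 225.2 = 0, so ω_n = 15 rad/s and ζ = 10.93/(2·15) = 0.3642.
%OS = 100·exp(−πζ/√(1−ζ²)) = 29.3%.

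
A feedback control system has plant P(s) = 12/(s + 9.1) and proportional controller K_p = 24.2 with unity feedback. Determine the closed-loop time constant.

τ = 0.00334 s

Closed-loop transfer function: T(s) = K_p·P(s)/(1 + K_p·P(s)) = 290.4/(s + 9.1 + 290.4) = 290.4/(s + 299.5).
Time constant τ = 1/299.5 = 0.00334 s.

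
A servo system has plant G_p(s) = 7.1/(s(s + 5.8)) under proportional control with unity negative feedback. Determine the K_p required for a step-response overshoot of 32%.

K_p = 10.2

From %OS = 100·exp(−πζ/√(1−ζ²)) = 32%, ζ = −ln(0.32)/√(π²+ln²(0.32)) = 0.341.
Characteristic equation s² + 5.8s + 7.1K_p = 0 gives ζ = 5.8/(2√(7.1K_p)).
Setting ζ = 0.341: √(7.1K_p) = 5.8/(2·0.341) = 8.505, so K_p = 72.34/7.1 = 10.2.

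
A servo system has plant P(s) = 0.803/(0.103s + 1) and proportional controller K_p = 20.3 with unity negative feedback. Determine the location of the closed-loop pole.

Closed loop: T(s) = K_p·P/(1+K_p·P) = 16.3/(0.103s + 1 + 16.3), with pole at s = −(1 + 16.3)/0.103 = −168.

s = -168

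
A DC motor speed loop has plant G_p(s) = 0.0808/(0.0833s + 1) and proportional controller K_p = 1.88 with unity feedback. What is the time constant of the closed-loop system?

Closed loop: T(s) = K_p·G_p/(1+K_p·G_p) = 0.1519/(0.0833s + 1 + 0.1519), with pole at s = −(1 + 0.1519)/0.0833 = −13.83.
Closed-loop time constant τ = 1/13.83 = 0.0723 s.

τ = 0.0723 s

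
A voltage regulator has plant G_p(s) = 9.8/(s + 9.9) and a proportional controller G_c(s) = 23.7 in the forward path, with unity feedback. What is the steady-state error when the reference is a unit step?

The loop is type 0. Static position error constant K_pos = G_c(0)·G_p(0) = 23.7·0.9899 = 23.46.
Steady-state error to a unit step: e_ss = 1/(1+K_pos) = 1/24.46 = 0.0409.

0.0409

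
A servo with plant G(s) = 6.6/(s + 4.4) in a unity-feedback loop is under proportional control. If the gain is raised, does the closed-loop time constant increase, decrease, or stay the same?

Closed-loop pole is at s = −(4.4+K_p·6.6); larger K_p moves it further left, so τ = 1/(4.4+K_p·6.6) decreases.

decrease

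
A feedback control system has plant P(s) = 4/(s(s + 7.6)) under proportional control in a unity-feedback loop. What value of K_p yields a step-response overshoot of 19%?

K_p = 16.5

From %OS = 100·exp(−πζ/√(1−ζ²)) = 19%, ζ = −ln(0.19)/√(π²+ln²(0.19)) = 0.4673.
Characteristic equation s² + 7.6s + 4K_p = 0 gives ζ = 7.6/(2√(4K_p)).
Setting ζ = 0.4673: √(4K_p) = 7.6/(2·0.4673) = 8.131, so K_p = 66.11/4 = 16.5.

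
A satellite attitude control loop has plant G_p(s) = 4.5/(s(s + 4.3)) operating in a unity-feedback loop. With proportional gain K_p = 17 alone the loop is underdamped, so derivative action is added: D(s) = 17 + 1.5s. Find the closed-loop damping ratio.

ζ = 0.632

Forward path: (17 + 1.5s)·4.5/(s(s+4.3)). The closed-loop characteristic equation is s² + (4.3 + 4.5·1.5)s + 4.5·17 = 0.
That is s² + 11.05s + 76.5 = 0, so ω_n = 8.746 rad/s and ζ = 11.05/(2·8.746) = 0.6317.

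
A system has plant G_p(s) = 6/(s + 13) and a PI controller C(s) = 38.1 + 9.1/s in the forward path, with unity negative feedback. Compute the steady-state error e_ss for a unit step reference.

The open loop C(s)G_p(s) has a pole at the origin (type 1), so the static position error constant is infinite and e_ss = 1/(1+∞) = 0.

0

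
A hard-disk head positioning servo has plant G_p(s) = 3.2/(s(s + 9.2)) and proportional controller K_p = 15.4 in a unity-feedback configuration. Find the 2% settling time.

T_s ≈ 0.87 s

The closed-loop denominator s² + 9.2s + 49.28 gives ω_n = √49.28 = 7.02 and ζ = 9.2/(2ω_n) = 0.6553.
2% settling time T_s ≈ 4/(ζω_n) = 4/4.6 = 0.87 s.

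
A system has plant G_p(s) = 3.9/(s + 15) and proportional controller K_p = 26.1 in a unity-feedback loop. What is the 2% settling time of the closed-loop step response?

Closed-loop transfer function: T(s) = K_p·G_p(s)/(1 + K_p·G_p(s)) = 101.8/(s + 15 + 101.8) = 101.8/(s + 116.8).
Time constant τ = 1/116.8 = 0.008562 s, so the 2% settling time is about 4τ = 0.0342 s.

T_s ≈ 0.0342 s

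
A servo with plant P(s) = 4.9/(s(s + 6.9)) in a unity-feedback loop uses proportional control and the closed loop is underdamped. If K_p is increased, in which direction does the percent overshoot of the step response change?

increase

ζ = 6.9/(2√(4.9K_p)) decreases as K_p grows; lower damping means more overshoot.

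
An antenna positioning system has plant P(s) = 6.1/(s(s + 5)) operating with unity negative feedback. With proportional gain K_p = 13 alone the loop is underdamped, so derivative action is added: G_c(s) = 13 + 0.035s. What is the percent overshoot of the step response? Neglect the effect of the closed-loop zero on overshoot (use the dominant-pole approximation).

Forward path: (13 + 0.035s)·6.1/(s(s+5)). The closed-loop characteristic equation is s² + (5 + 6.1·0.035)s + 6.1·13 = 0.
That is s² + 5.213s + 79.3 = 0, so ω_n = 8.905 rad/s and ζ = 5.213/(2·8.905) = 0.2927.
%OS = 100·exp(−πζ/√(1−ζ²)) = 38.2%.

38.2%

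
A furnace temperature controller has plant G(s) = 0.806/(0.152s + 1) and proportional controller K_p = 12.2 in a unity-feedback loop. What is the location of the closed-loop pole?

Closed loop: T(s) = K_p·G/(1+K_p·G) = 9.833/(0.152s + 1 + 9.833), with pole at s = −(1 + 9.833)/0.152 = −71.27.

s = -71.27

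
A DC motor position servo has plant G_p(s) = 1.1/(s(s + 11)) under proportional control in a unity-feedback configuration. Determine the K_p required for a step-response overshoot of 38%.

From %OS = 100·exp(−πζ/√(1−ζ²)) = 38%, ζ = −ln(0.38)/√(π²+ln²(0.38)) = 0.2943.
Characteristic equation s² + 11s + 1.1K_p = 0 gives ζ = 11/(2√(1.1K_p)).
Setting ζ = 0.2943: √(1.1K_p) = 11/(2·0.2943) = 18.69, so K_p = 349.1/1.1 = 317.

K_p = 317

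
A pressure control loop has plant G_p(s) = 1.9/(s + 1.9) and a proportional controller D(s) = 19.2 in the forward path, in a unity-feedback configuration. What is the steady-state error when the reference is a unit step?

0.0495

The loop is type 0. Static position error constant K_pos = D(0)·G_p(0) = 19.2·1 = 19.2.
Steady-state error to a unit step: e_ss = 1/(1+K_pos) = 1/20.2 = 0.0495.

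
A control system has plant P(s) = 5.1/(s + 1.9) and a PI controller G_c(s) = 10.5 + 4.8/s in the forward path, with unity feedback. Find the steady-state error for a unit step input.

0

The open loop G_c(s)P(s) has a pole at the origin (type 1), so the static position error constant is infinite and e_ss = 1/(1+∞) = 0.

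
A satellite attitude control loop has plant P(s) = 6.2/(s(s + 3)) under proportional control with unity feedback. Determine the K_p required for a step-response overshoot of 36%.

K_p = 3.79

From %OS = 100·exp(−πζ/√(1−ζ²)) = 36%, ζ = −ln(0.36)/√(π²+ln²(0.36)) = 0.3093.
Characteristic equation s² + 3s + 6.2K_p = 0 gives ζ = 3/(2√(6.2K_p)).
Setting ζ = 0.3093: √(6.2K_p) = 3/(2·0.3093) = 4.85, so K_p = 23.53/6.2 = 3.79.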